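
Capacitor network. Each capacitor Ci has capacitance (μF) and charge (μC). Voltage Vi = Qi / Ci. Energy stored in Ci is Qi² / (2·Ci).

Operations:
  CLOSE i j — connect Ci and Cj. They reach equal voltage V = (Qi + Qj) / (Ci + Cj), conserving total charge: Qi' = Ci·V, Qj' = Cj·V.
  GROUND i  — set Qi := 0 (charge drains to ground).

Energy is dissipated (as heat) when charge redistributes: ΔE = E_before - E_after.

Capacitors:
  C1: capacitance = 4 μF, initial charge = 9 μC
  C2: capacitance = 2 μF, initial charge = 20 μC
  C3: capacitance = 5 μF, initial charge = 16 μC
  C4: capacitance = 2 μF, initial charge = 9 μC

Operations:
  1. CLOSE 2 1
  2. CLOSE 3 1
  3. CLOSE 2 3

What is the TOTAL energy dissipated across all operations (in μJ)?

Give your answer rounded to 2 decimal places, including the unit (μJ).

Initial: C1(4μF, Q=9μC, V=2.25V), C2(2μF, Q=20μC, V=10.00V), C3(5μF, Q=16μC, V=3.20V), C4(2μF, Q=9μC, V=4.50V)
Op 1: CLOSE 2-1: Q_total=29.00, C_total=6.00, V=4.83; Q2=9.67, Q1=19.33; dissipated=40.042
Op 2: CLOSE 3-1: Q_total=35.33, C_total=9.00, V=3.93; Q3=19.63, Q1=15.70; dissipated=2.964
Op 3: CLOSE 2-3: Q_total=29.30, C_total=7.00, V=4.19; Q2=8.37, Q3=20.93; dissipated=0.588
Total dissipated: 43.594 μJ

Answer: 43.59 μJ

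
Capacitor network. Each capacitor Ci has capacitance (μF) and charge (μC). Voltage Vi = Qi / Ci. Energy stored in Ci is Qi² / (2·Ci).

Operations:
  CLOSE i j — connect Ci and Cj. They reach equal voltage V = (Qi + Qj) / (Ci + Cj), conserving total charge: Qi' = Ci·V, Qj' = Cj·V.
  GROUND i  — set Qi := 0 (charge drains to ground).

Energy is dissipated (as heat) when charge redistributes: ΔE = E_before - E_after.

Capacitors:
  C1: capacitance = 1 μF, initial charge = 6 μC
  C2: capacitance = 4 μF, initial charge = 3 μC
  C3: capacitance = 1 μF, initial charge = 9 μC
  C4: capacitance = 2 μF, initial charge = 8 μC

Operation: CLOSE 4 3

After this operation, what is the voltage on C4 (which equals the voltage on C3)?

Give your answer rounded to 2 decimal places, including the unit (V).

Answer: 5.67 V

Derivation:
Initial: C1(1μF, Q=6μC, V=6.00V), C2(4μF, Q=3μC, V=0.75V), C3(1μF, Q=9μC, V=9.00V), C4(2μF, Q=8μC, V=4.00V)
Op 1: CLOSE 4-3: Q_total=17.00, C_total=3.00, V=5.67; Q4=11.33, Q3=5.67; dissipated=8.333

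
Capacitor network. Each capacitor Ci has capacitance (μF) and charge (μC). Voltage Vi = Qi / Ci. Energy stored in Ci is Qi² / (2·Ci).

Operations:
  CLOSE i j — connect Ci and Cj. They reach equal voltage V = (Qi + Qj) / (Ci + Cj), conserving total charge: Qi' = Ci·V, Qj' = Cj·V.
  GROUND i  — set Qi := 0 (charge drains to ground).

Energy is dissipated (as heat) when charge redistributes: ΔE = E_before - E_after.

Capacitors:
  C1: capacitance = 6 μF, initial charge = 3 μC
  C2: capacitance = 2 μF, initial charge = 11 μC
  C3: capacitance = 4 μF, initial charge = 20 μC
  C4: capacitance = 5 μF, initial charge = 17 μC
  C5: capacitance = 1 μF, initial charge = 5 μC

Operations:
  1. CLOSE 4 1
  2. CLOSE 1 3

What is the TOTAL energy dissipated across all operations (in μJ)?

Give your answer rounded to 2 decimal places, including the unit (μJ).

Answer: 23.62 μJ

Derivation:
Initial: C1(6μF, Q=3μC, V=0.50V), C2(2μF, Q=11μC, V=5.50V), C3(4μF, Q=20μC, V=5.00V), C4(5μF, Q=17μC, V=3.40V), C5(1μF, Q=5μC, V=5.00V)
Op 1: CLOSE 4-1: Q_total=20.00, C_total=11.00, V=1.82; Q4=9.09, Q1=10.91; dissipated=11.468
Op 2: CLOSE 1-3: Q_total=30.91, C_total=10.00, V=3.09; Q1=18.55, Q3=12.36; dissipated=12.149
Total dissipated: 23.617 μJ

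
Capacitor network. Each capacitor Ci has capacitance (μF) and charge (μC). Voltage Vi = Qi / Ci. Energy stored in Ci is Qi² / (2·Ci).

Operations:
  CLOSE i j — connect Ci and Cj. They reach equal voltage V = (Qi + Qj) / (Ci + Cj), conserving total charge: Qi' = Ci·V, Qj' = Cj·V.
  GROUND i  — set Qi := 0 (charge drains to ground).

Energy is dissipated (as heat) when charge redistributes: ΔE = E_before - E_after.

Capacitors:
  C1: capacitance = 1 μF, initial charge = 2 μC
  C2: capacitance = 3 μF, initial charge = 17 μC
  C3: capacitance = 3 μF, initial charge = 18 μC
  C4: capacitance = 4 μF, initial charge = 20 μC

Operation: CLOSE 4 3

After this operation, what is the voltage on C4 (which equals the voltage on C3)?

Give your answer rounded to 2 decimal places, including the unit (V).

Answer: 5.43 V

Derivation:
Initial: C1(1μF, Q=2μC, V=2.00V), C2(3μF, Q=17μC, V=5.67V), C3(3μF, Q=18μC, V=6.00V), C4(4μF, Q=20μC, V=5.00V)
Op 1: CLOSE 4-3: Q_total=38.00, C_total=7.00, V=5.43; Q4=21.71, Q3=16.29; dissipated=0.857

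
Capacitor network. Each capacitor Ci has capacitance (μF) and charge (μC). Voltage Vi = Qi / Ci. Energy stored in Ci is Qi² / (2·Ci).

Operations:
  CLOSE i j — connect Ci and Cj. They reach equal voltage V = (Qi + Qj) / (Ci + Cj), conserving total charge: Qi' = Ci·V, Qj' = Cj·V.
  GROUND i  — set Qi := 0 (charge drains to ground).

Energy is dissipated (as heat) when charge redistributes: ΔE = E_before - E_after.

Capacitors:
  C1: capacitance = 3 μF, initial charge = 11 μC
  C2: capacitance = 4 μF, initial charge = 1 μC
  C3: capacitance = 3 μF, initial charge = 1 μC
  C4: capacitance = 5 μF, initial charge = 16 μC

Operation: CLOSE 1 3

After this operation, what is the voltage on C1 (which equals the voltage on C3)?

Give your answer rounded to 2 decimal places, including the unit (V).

Answer: 2.00 V

Derivation:
Initial: C1(3μF, Q=11μC, V=3.67V), C2(4μF, Q=1μC, V=0.25V), C3(3μF, Q=1μC, V=0.33V), C4(5μF, Q=16μC, V=3.20V)
Op 1: CLOSE 1-3: Q_total=12.00, C_total=6.00, V=2.00; Q1=6.00, Q3=6.00; dissipated=8.333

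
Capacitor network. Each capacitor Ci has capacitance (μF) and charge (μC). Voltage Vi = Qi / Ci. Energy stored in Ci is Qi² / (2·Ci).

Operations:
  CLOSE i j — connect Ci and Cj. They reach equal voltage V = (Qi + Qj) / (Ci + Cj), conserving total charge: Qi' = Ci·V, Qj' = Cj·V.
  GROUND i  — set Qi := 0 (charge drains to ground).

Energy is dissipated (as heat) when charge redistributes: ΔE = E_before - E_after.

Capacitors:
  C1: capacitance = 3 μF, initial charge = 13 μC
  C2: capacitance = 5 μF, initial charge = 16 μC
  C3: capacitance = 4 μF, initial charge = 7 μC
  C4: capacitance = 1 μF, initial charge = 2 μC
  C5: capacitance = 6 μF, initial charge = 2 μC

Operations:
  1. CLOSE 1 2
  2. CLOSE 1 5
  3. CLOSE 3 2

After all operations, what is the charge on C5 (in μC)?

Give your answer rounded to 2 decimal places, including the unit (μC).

Initial: C1(3μF, Q=13μC, V=4.33V), C2(5μF, Q=16μC, V=3.20V), C3(4μF, Q=7μC, V=1.75V), C4(1μF, Q=2μC, V=2.00V), C5(6μF, Q=2μC, V=0.33V)
Op 1: CLOSE 1-2: Q_total=29.00, C_total=8.00, V=3.62; Q1=10.88, Q2=18.12; dissipated=1.204
Op 2: CLOSE 1-5: Q_total=12.88, C_total=9.00, V=1.43; Q1=4.29, Q5=8.58; dissipated=10.835
Op 3: CLOSE 3-2: Q_total=25.12, C_total=9.00, V=2.79; Q3=11.17, Q2=13.96; dissipated=3.906
Final charges: Q1=4.29, Q2=13.96, Q3=11.17, Q4=2.00, Q5=8.58

Answer: 8.58 μC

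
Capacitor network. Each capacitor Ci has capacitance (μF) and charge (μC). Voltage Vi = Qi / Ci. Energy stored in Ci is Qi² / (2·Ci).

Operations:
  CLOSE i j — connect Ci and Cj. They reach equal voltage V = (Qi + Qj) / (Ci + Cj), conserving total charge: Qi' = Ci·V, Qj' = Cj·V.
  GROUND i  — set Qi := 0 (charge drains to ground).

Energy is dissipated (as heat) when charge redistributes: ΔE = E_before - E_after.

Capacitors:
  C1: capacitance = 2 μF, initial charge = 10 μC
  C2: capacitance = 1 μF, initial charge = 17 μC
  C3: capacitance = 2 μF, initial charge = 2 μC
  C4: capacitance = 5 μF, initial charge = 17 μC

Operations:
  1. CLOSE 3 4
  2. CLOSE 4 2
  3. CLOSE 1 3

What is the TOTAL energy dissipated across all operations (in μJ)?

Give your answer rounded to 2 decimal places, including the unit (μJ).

Answer: 91.76 μJ

Derivation:
Initial: C1(2μF, Q=10μC, V=5.00V), C2(1μF, Q=17μC, V=17.00V), C3(2μF, Q=2μC, V=1.00V), C4(5μF, Q=17μC, V=3.40V)
Op 1: CLOSE 3-4: Q_total=19.00, C_total=7.00, V=2.71; Q3=5.43, Q4=13.57; dissipated=4.114
Op 2: CLOSE 4-2: Q_total=30.57, C_total=6.00, V=5.10; Q4=25.48, Q2=5.10; dissipated=85.034
Op 3: CLOSE 1-3: Q_total=15.43, C_total=4.00, V=3.86; Q1=7.71, Q3=7.71; dissipated=2.612
Total dissipated: 91.761 μJ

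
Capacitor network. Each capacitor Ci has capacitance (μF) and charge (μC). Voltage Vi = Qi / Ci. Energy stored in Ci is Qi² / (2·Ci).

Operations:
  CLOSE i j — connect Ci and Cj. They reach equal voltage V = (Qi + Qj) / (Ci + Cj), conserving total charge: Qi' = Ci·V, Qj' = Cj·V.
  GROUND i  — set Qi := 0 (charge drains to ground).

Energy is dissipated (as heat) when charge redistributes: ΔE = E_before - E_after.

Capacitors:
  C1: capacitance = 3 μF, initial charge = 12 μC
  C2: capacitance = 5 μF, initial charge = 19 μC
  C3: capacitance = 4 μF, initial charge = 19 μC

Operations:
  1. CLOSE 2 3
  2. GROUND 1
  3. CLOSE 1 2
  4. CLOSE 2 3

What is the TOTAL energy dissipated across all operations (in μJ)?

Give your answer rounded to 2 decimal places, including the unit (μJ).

Initial: C1(3μF, Q=12μC, V=4.00V), C2(5μF, Q=19μC, V=3.80V), C3(4μF, Q=19μC, V=4.75V)
Op 1: CLOSE 2-3: Q_total=38.00, C_total=9.00, V=4.22; Q2=21.11, Q3=16.89; dissipated=1.003
Op 2: GROUND 1: Q1=0; energy lost=24.000
Op 3: CLOSE 1-2: Q_total=21.11, C_total=8.00, V=2.64; Q1=7.92, Q2=13.19; dissipated=16.713
Op 4: CLOSE 2-3: Q_total=30.08, C_total=9.00, V=3.34; Q2=16.71, Q3=13.37; dissipated=2.785
Total dissipated: 44.501 μJ

Answer: 44.50 μJ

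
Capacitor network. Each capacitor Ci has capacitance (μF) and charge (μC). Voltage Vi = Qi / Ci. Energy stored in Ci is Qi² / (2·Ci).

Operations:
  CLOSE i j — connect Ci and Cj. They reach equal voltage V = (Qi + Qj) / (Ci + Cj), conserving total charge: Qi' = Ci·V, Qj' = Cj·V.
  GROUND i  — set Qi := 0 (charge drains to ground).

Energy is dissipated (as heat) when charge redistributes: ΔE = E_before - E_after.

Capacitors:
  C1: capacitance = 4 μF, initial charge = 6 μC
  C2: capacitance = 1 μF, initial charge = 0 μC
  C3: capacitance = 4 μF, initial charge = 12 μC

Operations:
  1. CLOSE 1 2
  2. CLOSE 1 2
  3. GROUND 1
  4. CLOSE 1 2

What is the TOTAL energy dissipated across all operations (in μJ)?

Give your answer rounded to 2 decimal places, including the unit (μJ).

Initial: C1(4μF, Q=6μC, V=1.50V), C2(1μF, Q=0μC, V=0.00V), C3(4μF, Q=12μC, V=3.00V)
Op 1: CLOSE 1-2: Q_total=6.00, C_total=5.00, V=1.20; Q1=4.80, Q2=1.20; dissipated=0.900
Op 2: CLOSE 1-2: Q_total=6.00, C_total=5.00, V=1.20; Q1=4.80, Q2=1.20; dissipated=0.000
Op 3: GROUND 1: Q1=0; energy lost=2.880
Op 4: CLOSE 1-2: Q_total=1.20, C_total=5.00, V=0.24; Q1=0.96, Q2=0.24; dissipated=0.576
Total dissipated: 4.356 μJ

Answer: 4.36 μJ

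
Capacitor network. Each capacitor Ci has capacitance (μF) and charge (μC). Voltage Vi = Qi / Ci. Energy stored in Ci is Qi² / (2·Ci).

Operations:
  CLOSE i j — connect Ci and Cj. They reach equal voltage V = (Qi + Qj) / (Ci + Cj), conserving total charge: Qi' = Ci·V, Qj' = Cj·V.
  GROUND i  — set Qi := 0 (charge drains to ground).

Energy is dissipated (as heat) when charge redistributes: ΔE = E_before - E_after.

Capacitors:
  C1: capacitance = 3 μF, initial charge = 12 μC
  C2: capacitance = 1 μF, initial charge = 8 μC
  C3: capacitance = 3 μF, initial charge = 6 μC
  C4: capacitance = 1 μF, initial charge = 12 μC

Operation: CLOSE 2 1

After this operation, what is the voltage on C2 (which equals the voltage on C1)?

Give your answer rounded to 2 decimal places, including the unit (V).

Initial: C1(3μF, Q=12μC, V=4.00V), C2(1μF, Q=8μC, V=8.00V), C3(3μF, Q=6μC, V=2.00V), C4(1μF, Q=12μC, V=12.00V)
Op 1: CLOSE 2-1: Q_total=20.00, C_total=4.00, V=5.00; Q2=5.00, Q1=15.00; dissipated=6.000

Answer: 5.00 V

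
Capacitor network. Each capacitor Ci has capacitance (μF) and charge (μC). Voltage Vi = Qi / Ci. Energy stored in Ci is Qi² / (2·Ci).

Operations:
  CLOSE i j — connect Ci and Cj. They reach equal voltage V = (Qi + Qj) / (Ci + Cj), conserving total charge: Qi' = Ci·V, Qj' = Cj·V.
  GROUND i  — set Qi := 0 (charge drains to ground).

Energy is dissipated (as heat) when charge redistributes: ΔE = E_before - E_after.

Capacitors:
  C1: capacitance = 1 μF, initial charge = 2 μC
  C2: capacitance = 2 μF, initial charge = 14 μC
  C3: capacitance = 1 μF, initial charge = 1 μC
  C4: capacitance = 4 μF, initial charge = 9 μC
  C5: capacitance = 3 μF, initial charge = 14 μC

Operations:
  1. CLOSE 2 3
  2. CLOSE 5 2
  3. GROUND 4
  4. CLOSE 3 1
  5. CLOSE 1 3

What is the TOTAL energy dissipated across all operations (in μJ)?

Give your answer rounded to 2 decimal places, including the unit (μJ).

Initial: C1(1μF, Q=2μC, V=2.00V), C2(2μF, Q=14μC, V=7.00V), C3(1μF, Q=1μC, V=1.00V), C4(4μF, Q=9μC, V=2.25V), C5(3μF, Q=14μC, V=4.67V)
Op 1: CLOSE 2-3: Q_total=15.00, C_total=3.00, V=5.00; Q2=10.00, Q3=5.00; dissipated=12.000
Op 2: CLOSE 5-2: Q_total=24.00, C_total=5.00, V=4.80; Q5=14.40, Q2=9.60; dissipated=0.067
Op 3: GROUND 4: Q4=0; energy lost=10.125
Op 4: CLOSE 3-1: Q_total=7.00, C_total=2.00, V=3.50; Q3=3.50, Q1=3.50; dissipated=2.250
Op 5: CLOSE 1-3: Q_total=7.00, C_total=2.00, V=3.50; Q1=3.50, Q3=3.50; dissipated=0.000
Total dissipated: 24.442 μJ

Answer: 24.44 μJ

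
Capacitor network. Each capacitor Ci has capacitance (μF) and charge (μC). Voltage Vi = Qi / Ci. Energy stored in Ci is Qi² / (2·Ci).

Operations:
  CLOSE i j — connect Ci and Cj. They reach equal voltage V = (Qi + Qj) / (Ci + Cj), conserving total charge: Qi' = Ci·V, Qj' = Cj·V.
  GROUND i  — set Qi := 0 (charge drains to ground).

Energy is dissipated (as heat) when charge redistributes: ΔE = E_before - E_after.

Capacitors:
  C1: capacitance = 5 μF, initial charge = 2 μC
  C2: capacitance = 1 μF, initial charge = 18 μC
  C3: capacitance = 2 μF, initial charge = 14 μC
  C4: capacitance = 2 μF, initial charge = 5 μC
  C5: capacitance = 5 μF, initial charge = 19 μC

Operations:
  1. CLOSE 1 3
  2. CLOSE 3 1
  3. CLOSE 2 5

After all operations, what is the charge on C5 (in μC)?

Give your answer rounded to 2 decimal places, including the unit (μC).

Answer: 30.83 μC

Derivation:
Initial: C1(5μF, Q=2μC, V=0.40V), C2(1μF, Q=18μC, V=18.00V), C3(2μF, Q=14μC, V=7.00V), C4(2μF, Q=5μC, V=2.50V), C5(5μF, Q=19μC, V=3.80V)
Op 1: CLOSE 1-3: Q_total=16.00, C_total=7.00, V=2.29; Q1=11.43, Q3=4.57; dissipated=31.114
Op 2: CLOSE 3-1: Q_total=16.00, C_total=7.00, V=2.29; Q3=4.57, Q1=11.43; dissipated=0.000
Op 3: CLOSE 2-5: Q_total=37.00, C_total=6.00, V=6.17; Q2=6.17, Q5=30.83; dissipated=84.017
Final charges: Q1=11.43, Q2=6.17, Q3=4.57, Q4=5.00, Q5=30.83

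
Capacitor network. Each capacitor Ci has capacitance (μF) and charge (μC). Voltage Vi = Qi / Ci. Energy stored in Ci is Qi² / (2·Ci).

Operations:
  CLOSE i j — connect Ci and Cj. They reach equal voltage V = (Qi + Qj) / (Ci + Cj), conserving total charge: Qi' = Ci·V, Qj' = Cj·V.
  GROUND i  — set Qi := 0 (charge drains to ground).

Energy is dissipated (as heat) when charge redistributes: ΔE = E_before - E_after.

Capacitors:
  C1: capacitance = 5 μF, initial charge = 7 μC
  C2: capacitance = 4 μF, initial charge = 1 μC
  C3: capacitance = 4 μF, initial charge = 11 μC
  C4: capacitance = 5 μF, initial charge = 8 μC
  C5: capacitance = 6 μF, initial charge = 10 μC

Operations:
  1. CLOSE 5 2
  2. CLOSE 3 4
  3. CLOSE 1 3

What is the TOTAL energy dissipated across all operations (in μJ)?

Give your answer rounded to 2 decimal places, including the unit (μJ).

Answer: 4.44 μJ

Derivation:
Initial: C1(5μF, Q=7μC, V=1.40V), C2(4μF, Q=1μC, V=0.25V), C3(4μF, Q=11μC, V=2.75V), C4(5μF, Q=8μC, V=1.60V), C5(6μF, Q=10μC, V=1.67V)
Op 1: CLOSE 5-2: Q_total=11.00, C_total=10.00, V=1.10; Q5=6.60, Q2=4.40; dissipated=2.408
Op 2: CLOSE 3-4: Q_total=19.00, C_total=9.00, V=2.11; Q3=8.44, Q4=10.56; dissipated=1.469
Op 3: CLOSE 1-3: Q_total=15.44, C_total=9.00, V=1.72; Q1=8.58, Q3=6.86; dissipated=0.562
Total dissipated: 4.440 μJ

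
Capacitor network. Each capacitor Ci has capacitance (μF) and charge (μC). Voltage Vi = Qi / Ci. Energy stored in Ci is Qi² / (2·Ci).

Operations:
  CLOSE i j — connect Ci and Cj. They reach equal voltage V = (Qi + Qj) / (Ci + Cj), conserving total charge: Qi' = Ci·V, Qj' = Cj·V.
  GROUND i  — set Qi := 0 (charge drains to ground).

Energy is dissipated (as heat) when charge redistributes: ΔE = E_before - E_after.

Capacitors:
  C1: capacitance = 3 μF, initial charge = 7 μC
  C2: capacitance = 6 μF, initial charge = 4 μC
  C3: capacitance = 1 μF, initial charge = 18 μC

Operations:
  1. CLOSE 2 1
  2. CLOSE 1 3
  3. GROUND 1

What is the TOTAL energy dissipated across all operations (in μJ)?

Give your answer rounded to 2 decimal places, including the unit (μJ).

Initial: C1(3μF, Q=7μC, V=2.33V), C2(6μF, Q=4μC, V=0.67V), C3(1μF, Q=18μC, V=18.00V)
Op 1: CLOSE 2-1: Q_total=11.00, C_total=9.00, V=1.22; Q2=7.33, Q1=3.67; dissipated=2.778
Op 2: CLOSE 1-3: Q_total=21.67, C_total=4.00, V=5.42; Q1=16.25, Q3=5.42; dissipated=105.560
Op 3: GROUND 1: Q1=0; energy lost=44.010
Total dissipated: 152.348 μJ

Answer: 152.35 μJ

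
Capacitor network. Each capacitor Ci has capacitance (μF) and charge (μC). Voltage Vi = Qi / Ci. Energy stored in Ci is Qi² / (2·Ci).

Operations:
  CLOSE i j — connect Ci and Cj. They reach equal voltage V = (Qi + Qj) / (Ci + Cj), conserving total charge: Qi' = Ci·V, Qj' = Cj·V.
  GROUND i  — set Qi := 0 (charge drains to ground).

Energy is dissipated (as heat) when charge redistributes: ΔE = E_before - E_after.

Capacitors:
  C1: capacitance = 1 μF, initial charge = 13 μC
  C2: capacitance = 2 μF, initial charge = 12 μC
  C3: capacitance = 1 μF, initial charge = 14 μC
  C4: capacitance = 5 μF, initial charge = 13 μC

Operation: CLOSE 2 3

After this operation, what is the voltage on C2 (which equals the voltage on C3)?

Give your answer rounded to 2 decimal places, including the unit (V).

Answer: 8.67 V

Derivation:
Initial: C1(1μF, Q=13μC, V=13.00V), C2(2μF, Q=12μC, V=6.00V), C3(1μF, Q=14μC, V=14.00V), C4(5μF, Q=13μC, V=2.60V)
Op 1: CLOSE 2-3: Q_total=26.00, C_total=3.00, V=8.67; Q2=17.33, Q3=8.67; dissipated=21.333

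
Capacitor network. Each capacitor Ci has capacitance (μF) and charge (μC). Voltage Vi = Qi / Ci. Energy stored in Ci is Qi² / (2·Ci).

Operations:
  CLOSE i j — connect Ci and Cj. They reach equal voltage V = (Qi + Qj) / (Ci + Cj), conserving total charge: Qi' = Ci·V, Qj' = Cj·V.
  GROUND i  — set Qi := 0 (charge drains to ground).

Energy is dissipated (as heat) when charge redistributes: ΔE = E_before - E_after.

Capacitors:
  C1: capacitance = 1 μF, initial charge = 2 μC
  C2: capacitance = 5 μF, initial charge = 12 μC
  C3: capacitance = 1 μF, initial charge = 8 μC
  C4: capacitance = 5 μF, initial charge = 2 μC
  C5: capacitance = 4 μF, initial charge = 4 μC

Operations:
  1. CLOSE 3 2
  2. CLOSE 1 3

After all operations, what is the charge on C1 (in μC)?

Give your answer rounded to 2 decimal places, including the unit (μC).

Answer: 2.67 μC

Derivation:
Initial: C1(1μF, Q=2μC, V=2.00V), C2(5μF, Q=12μC, V=2.40V), C3(1μF, Q=8μC, V=8.00V), C4(5μF, Q=2μC, V=0.40V), C5(4μF, Q=4μC, V=1.00V)
Op 1: CLOSE 3-2: Q_total=20.00, C_total=6.00, V=3.33; Q3=3.33, Q2=16.67; dissipated=13.067
Op 2: CLOSE 1-3: Q_total=5.33, C_total=2.00, V=2.67; Q1=2.67, Q3=2.67; dissipated=0.444
Final charges: Q1=2.67, Q2=16.67, Q3=2.67, Q4=2.00, Q5=4.00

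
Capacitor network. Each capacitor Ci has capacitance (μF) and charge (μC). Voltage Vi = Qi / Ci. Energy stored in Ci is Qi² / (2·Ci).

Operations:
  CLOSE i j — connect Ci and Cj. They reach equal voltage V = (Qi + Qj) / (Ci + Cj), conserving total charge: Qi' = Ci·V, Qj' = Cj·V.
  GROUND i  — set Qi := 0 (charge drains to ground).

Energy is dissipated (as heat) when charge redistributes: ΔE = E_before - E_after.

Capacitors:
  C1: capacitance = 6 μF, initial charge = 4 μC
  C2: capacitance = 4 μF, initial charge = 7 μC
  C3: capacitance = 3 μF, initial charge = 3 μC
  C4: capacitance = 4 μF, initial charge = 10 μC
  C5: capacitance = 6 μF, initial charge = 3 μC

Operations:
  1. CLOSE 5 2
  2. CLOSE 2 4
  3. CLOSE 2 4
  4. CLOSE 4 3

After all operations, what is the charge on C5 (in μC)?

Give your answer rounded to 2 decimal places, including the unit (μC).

Answer: 6.00 μC

Derivation:
Initial: C1(6μF, Q=4μC, V=0.67V), C2(4μF, Q=7μC, V=1.75V), C3(3μF, Q=3μC, V=1.00V), C4(4μF, Q=10μC, V=2.50V), C5(6μF, Q=3μC, V=0.50V)
Op 1: CLOSE 5-2: Q_total=10.00, C_total=10.00, V=1.00; Q5=6.00, Q2=4.00; dissipated=1.875
Op 2: CLOSE 2-4: Q_total=14.00, C_total=8.00, V=1.75; Q2=7.00, Q4=7.00; dissipated=2.250
Op 3: CLOSE 2-4: Q_total=14.00, C_total=8.00, V=1.75; Q2=7.00, Q4=7.00; dissipated=0.000
Op 4: CLOSE 4-3: Q_total=10.00, C_total=7.00, V=1.43; Q4=5.71, Q3=4.29; dissipated=0.482
Final charges: Q1=4.00, Q2=7.00, Q3=4.29, Q4=5.71, Q5=6.00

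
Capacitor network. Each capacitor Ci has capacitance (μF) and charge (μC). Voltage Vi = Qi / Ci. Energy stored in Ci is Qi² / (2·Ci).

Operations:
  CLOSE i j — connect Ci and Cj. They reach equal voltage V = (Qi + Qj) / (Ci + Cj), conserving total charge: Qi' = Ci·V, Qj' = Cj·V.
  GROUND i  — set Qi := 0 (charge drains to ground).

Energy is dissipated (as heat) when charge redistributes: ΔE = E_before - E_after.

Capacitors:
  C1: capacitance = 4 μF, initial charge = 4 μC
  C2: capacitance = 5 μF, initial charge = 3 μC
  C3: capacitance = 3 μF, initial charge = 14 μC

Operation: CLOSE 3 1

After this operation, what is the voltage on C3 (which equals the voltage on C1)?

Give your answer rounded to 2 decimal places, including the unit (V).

Initial: C1(4μF, Q=4μC, V=1.00V), C2(5μF, Q=3μC, V=0.60V), C3(3μF, Q=14μC, V=4.67V)
Op 1: CLOSE 3-1: Q_total=18.00, C_total=7.00, V=2.57; Q3=7.71, Q1=10.29; dissipated=11.524

Answer: 2.57 V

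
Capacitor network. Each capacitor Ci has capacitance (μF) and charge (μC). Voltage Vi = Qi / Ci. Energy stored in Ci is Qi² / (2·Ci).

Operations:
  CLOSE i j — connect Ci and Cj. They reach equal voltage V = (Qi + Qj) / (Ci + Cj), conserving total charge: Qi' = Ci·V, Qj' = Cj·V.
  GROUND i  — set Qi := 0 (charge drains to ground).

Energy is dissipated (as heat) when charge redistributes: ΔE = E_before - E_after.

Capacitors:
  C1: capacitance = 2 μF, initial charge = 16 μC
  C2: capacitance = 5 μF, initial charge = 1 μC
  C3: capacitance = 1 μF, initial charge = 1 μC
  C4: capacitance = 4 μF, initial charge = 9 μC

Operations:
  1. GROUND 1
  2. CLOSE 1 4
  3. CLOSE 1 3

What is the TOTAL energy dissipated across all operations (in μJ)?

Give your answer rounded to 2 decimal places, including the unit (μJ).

Initial: C1(2μF, Q=16μC, V=8.00V), C2(5μF, Q=1μC, V=0.20V), C3(1μF, Q=1μC, V=1.00V), C4(4μF, Q=9μC, V=2.25V)
Op 1: GROUND 1: Q1=0; energy lost=64.000
Op 2: CLOSE 1-4: Q_total=9.00, C_total=6.00, V=1.50; Q1=3.00, Q4=6.00; dissipated=3.375
Op 3: CLOSE 1-3: Q_total=4.00, C_total=3.00, V=1.33; Q1=2.67, Q3=1.33; dissipated=0.083
Total dissipated: 67.458 μJ

Answer: 67.46 μJ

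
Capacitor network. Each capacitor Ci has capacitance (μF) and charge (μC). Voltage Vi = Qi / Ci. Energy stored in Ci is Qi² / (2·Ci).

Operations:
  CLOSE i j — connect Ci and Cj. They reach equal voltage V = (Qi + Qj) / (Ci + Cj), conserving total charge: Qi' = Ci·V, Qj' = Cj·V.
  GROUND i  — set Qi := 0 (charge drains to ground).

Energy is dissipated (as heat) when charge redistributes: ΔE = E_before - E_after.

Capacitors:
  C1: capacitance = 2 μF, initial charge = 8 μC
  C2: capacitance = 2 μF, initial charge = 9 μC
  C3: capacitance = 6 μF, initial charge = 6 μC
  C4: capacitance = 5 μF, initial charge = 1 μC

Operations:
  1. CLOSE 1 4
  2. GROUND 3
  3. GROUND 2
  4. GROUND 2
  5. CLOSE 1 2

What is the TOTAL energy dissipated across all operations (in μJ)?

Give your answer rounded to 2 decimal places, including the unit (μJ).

Answer: 34.39 μJ

Derivation:
Initial: C1(2μF, Q=8μC, V=4.00V), C2(2μF, Q=9μC, V=4.50V), C3(6μF, Q=6μC, V=1.00V), C4(5μF, Q=1μC, V=0.20V)
Op 1: CLOSE 1-4: Q_total=9.00, C_total=7.00, V=1.29; Q1=2.57, Q4=6.43; dissipated=10.314
Op 2: GROUND 3: Q3=0; energy lost=3.000
Op 3: GROUND 2: Q2=0; energy lost=20.250
Op 4: GROUND 2: Q2=0; energy lost=0.000
Op 5: CLOSE 1-2: Q_total=2.57, C_total=4.00, V=0.64; Q1=1.29, Q2=1.29; dissipated=0.827
Total dissipated: 34.391 μJ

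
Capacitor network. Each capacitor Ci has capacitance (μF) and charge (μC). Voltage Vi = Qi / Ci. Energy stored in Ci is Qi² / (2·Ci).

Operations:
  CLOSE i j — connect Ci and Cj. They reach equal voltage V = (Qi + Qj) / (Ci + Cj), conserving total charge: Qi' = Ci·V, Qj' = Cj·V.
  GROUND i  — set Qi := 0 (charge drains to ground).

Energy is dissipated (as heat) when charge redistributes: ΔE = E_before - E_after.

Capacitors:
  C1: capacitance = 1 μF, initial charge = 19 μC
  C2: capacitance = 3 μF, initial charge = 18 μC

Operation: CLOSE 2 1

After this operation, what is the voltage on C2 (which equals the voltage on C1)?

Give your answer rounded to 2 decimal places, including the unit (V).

Answer: 9.25 V

Derivation:
Initial: C1(1μF, Q=19μC, V=19.00V), C2(3μF, Q=18μC, V=6.00V)
Op 1: CLOSE 2-1: Q_total=37.00, C_total=4.00, V=9.25; Q2=27.75, Q1=9.25; dissipated=63.375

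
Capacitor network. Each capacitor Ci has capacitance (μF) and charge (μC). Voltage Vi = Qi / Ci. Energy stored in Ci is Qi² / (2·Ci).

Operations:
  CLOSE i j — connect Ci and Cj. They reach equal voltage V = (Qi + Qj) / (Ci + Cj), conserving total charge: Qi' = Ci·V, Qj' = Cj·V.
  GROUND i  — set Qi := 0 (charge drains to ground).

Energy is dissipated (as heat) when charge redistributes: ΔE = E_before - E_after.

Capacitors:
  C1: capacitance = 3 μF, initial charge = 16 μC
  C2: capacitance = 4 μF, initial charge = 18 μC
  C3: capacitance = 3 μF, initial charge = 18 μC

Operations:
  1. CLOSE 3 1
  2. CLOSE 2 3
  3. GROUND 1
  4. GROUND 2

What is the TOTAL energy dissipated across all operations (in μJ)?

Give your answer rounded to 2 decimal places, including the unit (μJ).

Answer: 99.67 μJ

Derivation:
Initial: C1(3μF, Q=16μC, V=5.33V), C2(4μF, Q=18μC, V=4.50V), C3(3μF, Q=18μC, V=6.00V)
Op 1: CLOSE 3-1: Q_total=34.00, C_total=6.00, V=5.67; Q3=17.00, Q1=17.00; dissipated=0.333
Op 2: CLOSE 2-3: Q_total=35.00, C_total=7.00, V=5.00; Q2=20.00, Q3=15.00; dissipated=1.167
Op 3: GROUND 1: Q1=0; energy lost=48.167
Op 4: GROUND 2: Q2=0; energy lost=50.000
Total dissipated: 99.667 μJ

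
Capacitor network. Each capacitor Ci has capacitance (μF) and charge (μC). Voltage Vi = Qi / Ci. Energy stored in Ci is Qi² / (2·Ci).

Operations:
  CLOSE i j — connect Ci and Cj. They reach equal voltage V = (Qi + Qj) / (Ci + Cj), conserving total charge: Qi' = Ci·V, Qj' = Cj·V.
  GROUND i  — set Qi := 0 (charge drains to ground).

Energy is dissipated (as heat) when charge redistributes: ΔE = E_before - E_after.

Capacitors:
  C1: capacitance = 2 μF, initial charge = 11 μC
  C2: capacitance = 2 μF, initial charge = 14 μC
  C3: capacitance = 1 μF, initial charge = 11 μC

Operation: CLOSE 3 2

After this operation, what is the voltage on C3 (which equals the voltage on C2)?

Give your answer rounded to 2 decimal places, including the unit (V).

Answer: 8.33 V

Derivation:
Initial: C1(2μF, Q=11μC, V=5.50V), C2(2μF, Q=14μC, V=7.00V), C3(1μF, Q=11μC, V=11.00V)
Op 1: CLOSE 3-2: Q_total=25.00, C_total=3.00, V=8.33; Q3=8.33, Q2=16.67; dissipated=5.333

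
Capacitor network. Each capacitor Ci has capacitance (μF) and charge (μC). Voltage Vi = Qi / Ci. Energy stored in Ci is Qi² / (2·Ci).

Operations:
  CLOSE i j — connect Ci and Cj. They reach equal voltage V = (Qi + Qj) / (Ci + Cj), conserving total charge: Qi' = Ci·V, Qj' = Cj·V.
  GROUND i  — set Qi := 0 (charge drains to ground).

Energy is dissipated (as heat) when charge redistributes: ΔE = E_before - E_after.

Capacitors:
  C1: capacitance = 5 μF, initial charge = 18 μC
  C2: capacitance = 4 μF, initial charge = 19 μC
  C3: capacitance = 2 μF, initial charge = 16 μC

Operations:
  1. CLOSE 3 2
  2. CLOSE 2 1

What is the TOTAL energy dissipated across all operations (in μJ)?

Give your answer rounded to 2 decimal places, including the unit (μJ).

Initial: C1(5μF, Q=18μC, V=3.60V), C2(4μF, Q=19μC, V=4.75V), C3(2μF, Q=16μC, V=8.00V)
Op 1: CLOSE 3-2: Q_total=35.00, C_total=6.00, V=5.83; Q3=11.67, Q2=23.33; dissipated=7.042
Op 2: CLOSE 2-1: Q_total=41.33, C_total=9.00, V=4.59; Q2=18.37, Q1=22.96; dissipated=5.542
Total dissipated: 12.584 μJ

Answer: 12.58 μJ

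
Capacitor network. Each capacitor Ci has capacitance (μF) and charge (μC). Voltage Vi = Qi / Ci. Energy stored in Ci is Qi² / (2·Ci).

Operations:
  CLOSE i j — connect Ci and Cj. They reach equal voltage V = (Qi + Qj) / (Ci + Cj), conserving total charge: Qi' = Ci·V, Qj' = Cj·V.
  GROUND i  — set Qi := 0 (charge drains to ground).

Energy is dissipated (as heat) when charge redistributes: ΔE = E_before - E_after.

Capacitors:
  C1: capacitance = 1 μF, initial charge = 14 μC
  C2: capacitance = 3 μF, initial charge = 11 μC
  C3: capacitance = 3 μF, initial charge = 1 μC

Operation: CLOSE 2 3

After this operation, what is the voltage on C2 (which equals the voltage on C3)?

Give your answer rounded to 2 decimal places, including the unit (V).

Initial: C1(1μF, Q=14μC, V=14.00V), C2(3μF, Q=11μC, V=3.67V), C3(3μF, Q=1μC, V=0.33V)
Op 1: CLOSE 2-3: Q_total=12.00, C_total=6.00, V=2.00; Q2=6.00, Q3=6.00; dissipated=8.333

Answer: 2.00 V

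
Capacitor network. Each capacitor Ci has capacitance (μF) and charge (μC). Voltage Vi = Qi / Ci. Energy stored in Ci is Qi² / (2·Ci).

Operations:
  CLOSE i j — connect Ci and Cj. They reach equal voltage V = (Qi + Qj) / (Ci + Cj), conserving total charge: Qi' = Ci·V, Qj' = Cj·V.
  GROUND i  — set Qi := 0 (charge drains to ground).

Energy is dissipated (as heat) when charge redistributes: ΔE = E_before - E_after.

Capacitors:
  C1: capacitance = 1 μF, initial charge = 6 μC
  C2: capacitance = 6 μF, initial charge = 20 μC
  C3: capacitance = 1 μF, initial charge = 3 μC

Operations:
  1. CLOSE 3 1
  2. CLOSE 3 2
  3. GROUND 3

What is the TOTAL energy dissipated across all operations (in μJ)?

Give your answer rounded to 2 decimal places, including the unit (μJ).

Answer: 8.96 μJ

Derivation:
Initial: C1(1μF, Q=6μC, V=6.00V), C2(6μF, Q=20μC, V=3.33V), C3(1μF, Q=3μC, V=3.00V)
Op 1: CLOSE 3-1: Q_total=9.00, C_total=2.00, V=4.50; Q3=4.50, Q1=4.50; dissipated=2.250
Op 2: CLOSE 3-2: Q_total=24.50, C_total=7.00, V=3.50; Q3=3.50, Q2=21.00; dissipated=0.583
Op 3: GROUND 3: Q3=0; energy lost=6.125
Total dissipated: 8.958 μJ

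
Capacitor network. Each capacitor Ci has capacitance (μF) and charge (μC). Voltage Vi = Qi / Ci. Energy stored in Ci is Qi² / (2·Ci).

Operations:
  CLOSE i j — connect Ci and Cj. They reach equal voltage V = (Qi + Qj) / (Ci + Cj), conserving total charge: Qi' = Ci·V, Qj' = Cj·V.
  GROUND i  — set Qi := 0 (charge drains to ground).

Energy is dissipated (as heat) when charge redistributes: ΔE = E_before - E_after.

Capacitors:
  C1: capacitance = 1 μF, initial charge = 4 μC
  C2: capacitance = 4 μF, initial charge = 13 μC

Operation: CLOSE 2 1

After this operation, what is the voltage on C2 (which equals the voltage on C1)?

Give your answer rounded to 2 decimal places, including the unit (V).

Initial: C1(1μF, Q=4μC, V=4.00V), C2(4μF, Q=13μC, V=3.25V)
Op 1: CLOSE 2-1: Q_total=17.00, C_total=5.00, V=3.40; Q2=13.60, Q1=3.40; dissipated=0.225

Answer: 3.40 V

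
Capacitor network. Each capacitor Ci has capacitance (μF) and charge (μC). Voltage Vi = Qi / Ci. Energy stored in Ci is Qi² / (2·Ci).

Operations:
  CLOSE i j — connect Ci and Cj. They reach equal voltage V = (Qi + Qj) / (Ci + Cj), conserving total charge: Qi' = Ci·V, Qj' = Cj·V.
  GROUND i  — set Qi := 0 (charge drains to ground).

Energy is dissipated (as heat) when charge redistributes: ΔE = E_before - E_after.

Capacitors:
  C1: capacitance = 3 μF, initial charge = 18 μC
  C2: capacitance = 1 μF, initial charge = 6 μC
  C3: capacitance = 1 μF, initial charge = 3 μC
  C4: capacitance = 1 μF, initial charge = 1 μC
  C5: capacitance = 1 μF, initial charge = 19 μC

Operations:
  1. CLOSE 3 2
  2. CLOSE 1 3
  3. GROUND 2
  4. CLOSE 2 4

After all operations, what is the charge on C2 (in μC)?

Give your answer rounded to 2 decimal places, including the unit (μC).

Answer: 0.50 μC

Derivation:
Initial: C1(3μF, Q=18μC, V=6.00V), C2(1μF, Q=6μC, V=6.00V), C3(1μF, Q=3μC, V=3.00V), C4(1μF, Q=1μC, V=1.00V), C5(1μF, Q=19μC, V=19.00V)
Op 1: CLOSE 3-2: Q_total=9.00, C_total=2.00, V=4.50; Q3=4.50, Q2=4.50; dissipated=2.250
Op 2: CLOSE 1-3: Q_total=22.50, C_total=4.00, V=5.62; Q1=16.88, Q3=5.62; dissipated=0.844
Op 3: GROUND 2: Q2=0; energy lost=10.125
Op 4: CLOSE 2-4: Q_total=1.00, C_total=2.00, V=0.50; Q2=0.50, Q4=0.50; dissipated=0.250
Final charges: Q1=16.88, Q2=0.50, Q3=5.62, Q4=0.50, Q5=19.00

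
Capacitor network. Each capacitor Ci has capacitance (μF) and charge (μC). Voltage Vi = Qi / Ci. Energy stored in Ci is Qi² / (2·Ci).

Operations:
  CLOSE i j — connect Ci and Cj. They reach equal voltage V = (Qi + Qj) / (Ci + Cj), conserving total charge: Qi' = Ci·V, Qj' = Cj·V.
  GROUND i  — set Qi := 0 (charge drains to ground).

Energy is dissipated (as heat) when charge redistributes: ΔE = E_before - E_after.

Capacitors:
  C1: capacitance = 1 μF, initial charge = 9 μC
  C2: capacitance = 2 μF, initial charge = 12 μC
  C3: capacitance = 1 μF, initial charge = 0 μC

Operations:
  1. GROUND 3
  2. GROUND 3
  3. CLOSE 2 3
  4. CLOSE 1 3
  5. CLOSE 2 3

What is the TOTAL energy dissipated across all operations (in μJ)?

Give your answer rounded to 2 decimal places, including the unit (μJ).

Initial: C1(1μF, Q=9μC, V=9.00V), C2(2μF, Q=12μC, V=6.00V), C3(1μF, Q=0μC, V=0.00V)
Op 1: GROUND 3: Q3=0; energy lost=0.000
Op 2: GROUND 3: Q3=0; energy lost=0.000
Op 3: CLOSE 2-3: Q_total=12.00, C_total=3.00, V=4.00; Q2=8.00, Q3=4.00; dissipated=12.000
Op 4: CLOSE 1-3: Q_total=13.00, C_total=2.00, V=6.50; Q1=6.50, Q3=6.50; dissipated=6.250
Op 5: CLOSE 2-3: Q_total=14.50, C_total=3.00, V=4.83; Q2=9.67, Q3=4.83; dissipated=2.083
Total dissipated: 20.333 μJ

Answer: 20.33 μJ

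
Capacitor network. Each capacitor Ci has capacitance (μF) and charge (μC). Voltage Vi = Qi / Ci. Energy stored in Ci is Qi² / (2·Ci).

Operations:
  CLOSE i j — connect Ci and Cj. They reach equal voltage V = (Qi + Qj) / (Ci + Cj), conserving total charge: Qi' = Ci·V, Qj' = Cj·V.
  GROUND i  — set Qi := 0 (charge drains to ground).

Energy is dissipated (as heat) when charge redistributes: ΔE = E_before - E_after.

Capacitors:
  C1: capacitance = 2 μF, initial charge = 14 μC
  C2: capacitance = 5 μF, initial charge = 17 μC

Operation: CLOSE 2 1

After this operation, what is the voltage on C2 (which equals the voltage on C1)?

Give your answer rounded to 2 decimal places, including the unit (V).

Answer: 4.43 V

Derivation:
Initial: C1(2μF, Q=14μC, V=7.00V), C2(5μF, Q=17μC, V=3.40V)
Op 1: CLOSE 2-1: Q_total=31.00, C_total=7.00, V=4.43; Q2=22.14, Q1=8.86; dissipated=9.257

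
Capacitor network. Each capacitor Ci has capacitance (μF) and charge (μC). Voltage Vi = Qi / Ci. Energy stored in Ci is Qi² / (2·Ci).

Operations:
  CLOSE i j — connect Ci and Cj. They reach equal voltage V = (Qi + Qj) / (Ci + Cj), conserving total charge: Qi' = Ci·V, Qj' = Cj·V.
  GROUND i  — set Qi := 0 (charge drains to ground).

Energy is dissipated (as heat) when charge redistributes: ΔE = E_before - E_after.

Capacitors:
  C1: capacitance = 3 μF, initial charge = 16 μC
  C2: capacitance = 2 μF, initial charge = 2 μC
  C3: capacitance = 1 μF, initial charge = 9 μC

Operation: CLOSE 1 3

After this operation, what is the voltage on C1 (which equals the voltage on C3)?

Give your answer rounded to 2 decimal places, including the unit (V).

Answer: 6.25 V

Derivation:
Initial: C1(3μF, Q=16μC, V=5.33V), C2(2μF, Q=2μC, V=1.00V), C3(1μF, Q=9μC, V=9.00V)
Op 1: CLOSE 1-3: Q_total=25.00, C_total=4.00, V=6.25; Q1=18.75, Q3=6.25; dissipated=5.042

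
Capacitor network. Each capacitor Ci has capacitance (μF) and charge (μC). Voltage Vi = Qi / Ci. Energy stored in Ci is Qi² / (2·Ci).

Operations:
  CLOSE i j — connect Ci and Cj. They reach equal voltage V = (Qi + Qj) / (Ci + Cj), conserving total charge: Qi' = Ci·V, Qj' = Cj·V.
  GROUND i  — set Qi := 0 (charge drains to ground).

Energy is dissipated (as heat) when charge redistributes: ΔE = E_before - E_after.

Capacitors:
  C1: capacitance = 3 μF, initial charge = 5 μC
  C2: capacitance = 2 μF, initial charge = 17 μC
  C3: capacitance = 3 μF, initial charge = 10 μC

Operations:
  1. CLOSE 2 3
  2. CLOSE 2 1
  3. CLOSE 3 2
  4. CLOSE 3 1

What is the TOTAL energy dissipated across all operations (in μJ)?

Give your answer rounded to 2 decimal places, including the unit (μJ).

Initial: C1(3μF, Q=5μC, V=1.67V), C2(2μF, Q=17μC, V=8.50V), C3(3μF, Q=10μC, V=3.33V)
Op 1: CLOSE 2-3: Q_total=27.00, C_total=5.00, V=5.40; Q2=10.80, Q3=16.20; dissipated=16.017
Op 2: CLOSE 2-1: Q_total=15.80, C_total=5.00, V=3.16; Q2=6.32, Q1=9.48; dissipated=8.363
Op 3: CLOSE 3-2: Q_total=22.52, C_total=5.00, V=4.50; Q3=13.51, Q2=9.01; dissipated=3.011
Op 4: CLOSE 3-1: Q_total=22.99, C_total=6.00, V=3.83; Q3=11.50, Q1=11.50; dissipated=1.355
Total dissipated: 28.745 μJ

Answer: 28.74 μJ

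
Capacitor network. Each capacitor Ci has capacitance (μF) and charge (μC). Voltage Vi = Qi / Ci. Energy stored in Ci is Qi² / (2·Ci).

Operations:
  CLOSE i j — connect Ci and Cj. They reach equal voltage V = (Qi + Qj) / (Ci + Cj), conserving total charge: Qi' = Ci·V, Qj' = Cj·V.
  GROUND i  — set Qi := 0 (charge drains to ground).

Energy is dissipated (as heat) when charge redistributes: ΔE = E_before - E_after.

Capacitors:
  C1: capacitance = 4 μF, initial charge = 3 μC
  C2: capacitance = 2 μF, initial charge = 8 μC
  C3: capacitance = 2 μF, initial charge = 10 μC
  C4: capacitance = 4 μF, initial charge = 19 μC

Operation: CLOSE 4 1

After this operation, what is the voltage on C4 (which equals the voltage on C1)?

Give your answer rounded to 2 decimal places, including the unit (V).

Initial: C1(4μF, Q=3μC, V=0.75V), C2(2μF, Q=8μC, V=4.00V), C3(2μF, Q=10μC, V=5.00V), C4(4μF, Q=19μC, V=4.75V)
Op 1: CLOSE 4-1: Q_total=22.00, C_total=8.00, V=2.75; Q4=11.00, Q1=11.00; dissipated=16.000

Answer: 2.75 V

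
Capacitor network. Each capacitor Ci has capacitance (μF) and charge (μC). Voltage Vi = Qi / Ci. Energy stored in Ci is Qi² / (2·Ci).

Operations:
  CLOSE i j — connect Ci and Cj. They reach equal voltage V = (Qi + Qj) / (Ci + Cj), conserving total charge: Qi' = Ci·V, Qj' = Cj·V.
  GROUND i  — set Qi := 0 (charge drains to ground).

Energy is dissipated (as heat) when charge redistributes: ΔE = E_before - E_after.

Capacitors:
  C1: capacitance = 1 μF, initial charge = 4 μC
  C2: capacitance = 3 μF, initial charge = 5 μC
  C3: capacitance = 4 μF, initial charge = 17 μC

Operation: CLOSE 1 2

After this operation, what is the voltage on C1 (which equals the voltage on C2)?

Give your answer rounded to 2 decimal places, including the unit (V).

Initial: C1(1μF, Q=4μC, V=4.00V), C2(3μF, Q=5μC, V=1.67V), C3(4μF, Q=17μC, V=4.25V)
Op 1: CLOSE 1-2: Q_total=9.00, C_total=4.00, V=2.25; Q1=2.25, Q2=6.75; dissipated=2.042

Answer: 2.25 V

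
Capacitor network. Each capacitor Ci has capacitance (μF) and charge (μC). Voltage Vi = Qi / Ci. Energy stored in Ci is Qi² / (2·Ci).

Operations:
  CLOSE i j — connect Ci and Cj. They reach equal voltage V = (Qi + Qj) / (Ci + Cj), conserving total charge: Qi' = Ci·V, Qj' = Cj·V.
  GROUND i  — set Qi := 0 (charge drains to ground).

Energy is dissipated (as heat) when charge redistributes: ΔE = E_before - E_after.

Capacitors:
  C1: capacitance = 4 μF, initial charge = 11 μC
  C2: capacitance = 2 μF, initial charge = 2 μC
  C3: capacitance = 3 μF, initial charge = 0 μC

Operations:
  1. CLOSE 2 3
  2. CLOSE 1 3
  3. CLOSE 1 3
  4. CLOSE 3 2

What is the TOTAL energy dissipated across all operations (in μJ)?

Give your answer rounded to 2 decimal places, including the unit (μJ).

Answer: 6.42 μJ

Derivation:
Initial: C1(4μF, Q=11μC, V=2.75V), C2(2μF, Q=2μC, V=1.00V), C3(3μF, Q=0μC, V=0.00V)
Op 1: CLOSE 2-3: Q_total=2.00, C_total=5.00, V=0.40; Q2=0.80, Q3=1.20; dissipated=0.600
Op 2: CLOSE 1-3: Q_total=12.20, C_total=7.00, V=1.74; Q1=6.97, Q3=5.23; dissipated=4.734
Op 3: CLOSE 1-3: Q_total=12.20, C_total=7.00, V=1.74; Q1=6.97, Q3=5.23; dissipated=0.000
Op 4: CLOSE 3-2: Q_total=6.03, C_total=5.00, V=1.21; Q3=3.62, Q2=2.41; dissipated=1.082
Total dissipated: 6.416 μJ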